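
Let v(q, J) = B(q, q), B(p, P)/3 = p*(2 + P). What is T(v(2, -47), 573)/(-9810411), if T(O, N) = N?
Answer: -191/3270137 ≈ -5.8407e-5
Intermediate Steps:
B(p, P) = 3*p*(2 + P) (B(p, P) = 3*(p*(2 + P)) = 3*p*(2 + P))
v(q, J) = 3*q*(2 + q)
T(v(2, -47), 573)/(-9810411) = 573/(-9810411) = 573*(-1/9810411) = -191/3270137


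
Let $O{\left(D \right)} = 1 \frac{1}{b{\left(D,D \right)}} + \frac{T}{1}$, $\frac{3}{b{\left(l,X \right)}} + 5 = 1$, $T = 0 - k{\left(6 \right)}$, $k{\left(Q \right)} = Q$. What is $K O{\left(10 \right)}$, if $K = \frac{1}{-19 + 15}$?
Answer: $\frac{11}{6} \approx 1.8333$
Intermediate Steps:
$T = -6$ ($T = 0 - 6 = -6$)
$b{\left(l,X \right)} = - \frac{3}{4}$ ($b{\left(l,X \right)} = \frac{3}{-5 + 1} = \frac{3}{-4} = 3 \left(- \frac{1}{4}\right) = - \frac{3}{4}$)
$O{\left(D \right)} = - \frac{22}{3}$ ($O{\left(D \right)} = 1 \frac{1}{- \frac{3}{4}} - \frac{6}{1} = 1 \left(- \frac{4}{3}\right) - 6 = - \frac{4}{3} - 6 = - \frac{22}{3}$)
$K = - \frac{1}{4}$ ($K = \frac{1}{-4} = - \frac{1}{4} \approx -0.25$)
$K O{\left(10 \right)} = \left(- \frac{1}{4}\right) \left(- \frac{22}{3}\right) = \frac{11}{6}$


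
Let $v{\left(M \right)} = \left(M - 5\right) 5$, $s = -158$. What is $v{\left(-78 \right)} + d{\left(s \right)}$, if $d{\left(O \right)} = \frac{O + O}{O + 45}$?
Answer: $- \frac{46579}{113} \approx -412.2$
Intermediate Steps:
$d{\left(O \right)} = \frac{2 O}{45 + O}$
$v{\left(M \right)} = -25 + 5 M$ ($v{\left(M \right)} = \left(-5 + M\right) 5 = -25 + 5 M$)
$v{\left(-78 \right)} + d{\left(s \right)} = \left(-25 + 5 \left(-78\right)\right) + 2 \left(-158\right) \frac{1}{45 - 158} = \left(-25 - 390\right) + 2 \left(-158\right) \frac{1}{-113} = -415 + 2 \left(-158\right) \left(- \frac{1}{113}\right) = -415 + \frac{316}{113} = - \frac{46579}{113}$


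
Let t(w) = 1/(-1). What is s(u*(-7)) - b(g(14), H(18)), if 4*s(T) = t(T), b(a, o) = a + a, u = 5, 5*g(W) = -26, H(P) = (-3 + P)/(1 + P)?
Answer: 203/20 ≈ 10.150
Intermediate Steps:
H(P) = (-3 + P)/(1 + P)
g(W) = -26/5 (g(W) = (⅕)*(-26) = -26/5)
b(a, o) = 2*a
t(w) = -1
s(T) = -¼ (s(T) = (¼)*(-1) = -¼)
s(u*(-7)) - b(g(14), H(18)) = -¼ - 2*(-26)/5 = -¼ - 1*(-52/5) = -¼ + 52/5 = 203/20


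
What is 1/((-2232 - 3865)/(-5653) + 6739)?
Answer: 5653/38101664 ≈ 0.00014837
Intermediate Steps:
1/((-2232 - 3865)/(-5653) + 6739) = 1/(-6097*(-1/5653) + 6739) = 1/(6097/5653 + 6739) = 1/(38101664/5653) = 5653/38101664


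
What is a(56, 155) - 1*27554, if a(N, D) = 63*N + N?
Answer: -23970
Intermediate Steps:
a(N, D) = 64*N
a(56, 155) - 1*27554 = 64*56 - 1*27554 = 3584 - 27554 = -23970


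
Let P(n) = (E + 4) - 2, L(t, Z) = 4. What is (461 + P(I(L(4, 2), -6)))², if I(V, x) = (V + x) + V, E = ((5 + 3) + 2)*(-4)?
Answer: 178929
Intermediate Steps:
E = -40 (E = (8 + 2)*(-4) = 10*(-4) = -40)
I(V, x) = x + 2*V
P(n) = -38 (P(n) = (-40 + 4) - 2 = -36 - 2 = -38)
(461 + P(I(L(4, 2), -6)))² = (461 - 38)² = 423² = 178929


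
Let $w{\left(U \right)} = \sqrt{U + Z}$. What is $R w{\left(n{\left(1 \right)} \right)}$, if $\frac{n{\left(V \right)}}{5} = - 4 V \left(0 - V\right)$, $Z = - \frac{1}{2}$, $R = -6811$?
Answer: $- \frac{6811 \sqrt{78}}{2} \approx -30077.0$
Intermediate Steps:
$Z = - \frac{1}{2}$ ($Z = \left(-1\right) \frac{1}{2} = - \frac{1}{2} \approx -0.5$)
$n{\left(V \right)} = 20 V^{2}$ ($n{\left(V \right)} = 5 - 4 V \left(0 - V\right) = 5 - 4 V \left(- V\right) = 5 \cdot 4 V^{2} = 20 V^{2}$)
$w{\left(U \right)} = \sqrt{- \frac{1}{2} + U}$ ($w{\left(U \right)} = \sqrt{U - \frac{1}{2}} = \sqrt{- \frac{1}{2} + U}$)
$R w{\left(n{\left(1 \right)} \right)} = - 6811 \frac{\sqrt{-2 + 4 \cdot 20 \cdot 1^{2}}}{2} = - 6811 \frac{\sqrt{-2 + 4 \cdot 20 \cdot 1}}{2} = - 6811 \frac{\sqrt{-2 + 4 \cdot 20}}{2} = - 6811 \frac{\sqrt{-2 + 80}}{2} = - 6811 \frac{\sqrt{78}}{2} = - \frac{6811 \sqrt{78}}{2}$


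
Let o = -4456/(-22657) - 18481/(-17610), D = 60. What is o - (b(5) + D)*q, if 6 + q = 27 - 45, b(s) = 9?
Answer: 661224253297/398989770 ≈ 1657.2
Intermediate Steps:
q = -24 (q = -6 + (27 - 45) = -6 - 18 = -24)
o = 497194177/398989770 (o = -4456*(-1/22657) - 18481*(-1/17610) = 4456/22657 + 18481/17610 = 497194177/398989770 ≈ 1.2461)
o - (b(5) + D)*q = 497194177/398989770 - (9 + 60)*(-24) = 497194177/398989770 - 69*(-24) = 497194177/398989770 - 1*(-1656) = 497194177/398989770 + 1656 = 661224253297/398989770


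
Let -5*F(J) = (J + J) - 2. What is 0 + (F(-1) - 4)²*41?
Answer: 10496/25 ≈ 419.84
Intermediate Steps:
F(J) = ⅖ - 2*J/5 (F(J) = -((J + J) - 2)/5 = -(2*J - 2)/5 = -(-2 + 2*J)/5 = ⅖ - 2*J/5)
0 + (F(-1) - 4)²*41 = 0 + ((⅖ - ⅖*(-1)) - 4)²*41 = 0 + ((⅖ + ⅖) - 4)²*41 = 0 + (⅘ - 4)²*41 = 0 + (-16/5)²*41 = 0 + (256/25)*41 = 0 + 10496/25 = 10496/25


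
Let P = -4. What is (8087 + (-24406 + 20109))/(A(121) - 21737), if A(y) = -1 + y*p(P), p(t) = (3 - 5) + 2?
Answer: -1895/10869 ≈ -0.17435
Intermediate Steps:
p(t) = 0 (p(t) = -2 + 2 = 0)
A(y) = -1 (A(y) = -1 + y*0 = -1 + 0 = -1)
(8087 + (-24406 + 20109))/(A(121) - 21737) = (8087 + (-24406 + 20109))/(-1 - 21737) = (8087 - 4297)/(-21738) = 3790*(-1/21738) = -1895/10869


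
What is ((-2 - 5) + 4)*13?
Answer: -39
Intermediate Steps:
((-2 - 5) + 4)*13 = (-7 + 4)*13 = -3*13 = -39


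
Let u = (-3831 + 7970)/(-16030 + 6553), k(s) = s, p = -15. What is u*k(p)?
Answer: 20695/3159 ≈ 6.5511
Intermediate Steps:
u = -4139/9477 (u = 4139/(-9477) = 4139*(-1/9477) = -4139/9477 ≈ -0.43674)
u*k(p) = -4139/9477*(-15) = 20695/3159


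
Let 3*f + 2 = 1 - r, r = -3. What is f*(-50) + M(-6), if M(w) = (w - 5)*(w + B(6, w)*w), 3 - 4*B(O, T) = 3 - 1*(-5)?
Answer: -299/6 ≈ -49.833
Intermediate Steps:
B(O, T) = -5/4 (B(O, T) = ¾ - (3 - 1*(-5))/4 = ¾ - (3 + 5)/4 = ¾ - ¼*8 = ¾ - 2 = -5/4)
f = ⅔ (f = -⅔ + (1 - 1*(-3))/3 = -⅔ + (1 + 3)/3 = -⅔ + (⅓)*4 = -⅔ + 4/3 = ⅔ ≈ 0.66667)
M(w) = -w*(-5 + w)/4 (M(w) = (w - 5)*(w - 5*w/4) = (-5 + w)*(-w/4) = -w*(-5 + w)/4)
f*(-50) + M(-6) = (⅔)*(-50) + (¼)*(-6)*(5 - 1*(-6)) = -100/3 + (¼)*(-6)*(5 + 6) = -100/3 + (¼)*(-6)*11 = -100/3 - 33/2 = -299/6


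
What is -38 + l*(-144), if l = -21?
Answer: 2986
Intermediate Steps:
-38 + l*(-144) = -38 - 21*(-144) = -38 + 3024 = 2986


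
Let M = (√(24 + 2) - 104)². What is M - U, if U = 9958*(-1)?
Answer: 20800 - 208*√26 ≈ 19739.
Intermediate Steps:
U = -9958
M = (-104 + √26)² (M = (√26 - 104)² = (-104 + √26)² ≈ 9781.4)
M - U = (104 - √26)² - 1*(-9958) = (104 - √26)² + 9958 = 9958 + (104 - √26)²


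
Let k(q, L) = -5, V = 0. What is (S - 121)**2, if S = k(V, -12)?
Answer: 15876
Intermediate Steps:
S = -5
(S - 121)**2 = (-5 - 121)**2 = (-126)**2 = 15876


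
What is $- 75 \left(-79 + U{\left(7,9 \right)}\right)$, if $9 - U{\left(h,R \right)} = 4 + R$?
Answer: $6225$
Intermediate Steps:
$U{\left(h,R \right)} = 5 - R$ ($U{\left(h,R \right)} = 9 - \left(4 + R\right) = 5 - R$)
$- 75 \left(-79 + U{\left(7,9 \right)}\right) = - 75 \left(-79 + \left(5 - 9\right)\right) = - 75 \left(-79 - 4\right) = \left(-75\right) \left(-83\right) = 6225$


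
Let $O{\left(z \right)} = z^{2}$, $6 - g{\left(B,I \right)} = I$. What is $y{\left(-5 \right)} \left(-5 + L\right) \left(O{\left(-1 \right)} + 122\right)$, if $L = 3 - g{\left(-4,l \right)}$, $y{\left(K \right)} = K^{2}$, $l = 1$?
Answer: $-21525$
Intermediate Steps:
$g{\left(B,I \right)} = 6 - I$
$L = -2$ ($L = 3 - \left(6 - 1\right) = 3 - 5 = -2$)
$y{\left(-5 \right)} \left(-5 + L\right) \left(O{\left(-1 \right)} + 122\right) = \left(-5\right)^{2} \left(-5 - 2\right) \left(\left(-1\right)^{2} + 122\right) = 25 \left(-7\right) \left(1 + 122\right) = \left(-175\right) 123 = -21525$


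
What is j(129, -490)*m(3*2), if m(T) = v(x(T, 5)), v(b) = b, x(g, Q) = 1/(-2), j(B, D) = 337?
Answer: -337/2 ≈ -168.50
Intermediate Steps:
x(g, Q) = -½
m(T) = -½
j(129, -490)*m(3*2) = 337*(-½) = -337/2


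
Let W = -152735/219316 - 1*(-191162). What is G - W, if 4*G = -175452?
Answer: -51544590165/219316 ≈ -2.3502e+5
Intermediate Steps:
G = -43863 (G = (¼)*(-175452) = -43863)
W = 41924732457/219316 (W = -152735*1/219316 + 191162 = -152735/219316 + 191162 = 41924732457/219316 ≈ 1.9116e+5)
G - W = -43863 - 1*41924732457/219316 = -43863 - 41924732457/219316 = -51544590165/219316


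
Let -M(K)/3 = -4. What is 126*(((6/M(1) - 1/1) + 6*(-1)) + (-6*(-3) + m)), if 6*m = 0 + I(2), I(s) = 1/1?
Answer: 1470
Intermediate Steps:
I(s) = 1
M(K) = 12 (M(K) = -3*(-4) = 12)
m = ⅙ (m = (0 + 1)/6 = (⅙)*1 = ⅙ ≈ 0.16667)
126*(((6/M(1) - 1/1) + 6*(-1)) + (-6*(-3) + m)) = 126*(((6/12 - 1/1) + 6*(-1)) + (-6*(-3) + ⅙)) = 126*(((6*(1/12) - 1*1) - 6) + (18 + ⅙)) = 126*(((½ - 1) - 6) + 109/6) = 126*((-½ - 6) + 109/6) = 126*(-13/2 + 109/6) = 126*(35/3) = 1470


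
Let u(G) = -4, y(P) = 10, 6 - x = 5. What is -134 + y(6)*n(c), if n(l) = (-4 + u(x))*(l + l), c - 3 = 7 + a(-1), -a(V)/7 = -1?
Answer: -2854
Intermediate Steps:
a(V) = 7 (a(V) = -7*(-1) = 7)
x = 1 (x = 6 - 1*5 = 6 - 5 = 1)
c = 17 (c = 3 + (7 + 7) = 3 + 14 = 17)
n(l) = -16*l (n(l) = (-4 - 4)*(l + l) = -16*l)
-134 + y(6)*n(c) = -134 + 10*(-16*17) = -134 + 10*(-272) = -134 - 2720 = -2854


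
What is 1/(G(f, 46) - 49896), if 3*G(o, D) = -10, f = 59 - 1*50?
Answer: -3/149698 ≈ -2.0040e-5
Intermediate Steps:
f = 9 (f = 59 - 50 = 9)
G(o, D) = -10/3 (G(o, D) = (⅓)*(-10) = -10/3)
1/(G(f, 46) - 49896) = 1/(-10/3 - 49896) = 1/(-149698/3) = -3/149698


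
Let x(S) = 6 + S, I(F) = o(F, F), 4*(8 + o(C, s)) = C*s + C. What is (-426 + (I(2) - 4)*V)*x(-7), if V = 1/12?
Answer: 3415/8 ≈ 426.88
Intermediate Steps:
o(C, s) = -8 + C/4 + C*s/4 (o(C, s) = -8 + (C*s + C)/4 = -8 + (C + C*s)/4 = -8 + (C/4 + C*s/4) = -8 + C/4 + C*s/4)
I(F) = -8 + F/4 + F²/4 (I(F) = -8 + F/4 + F*F/4 = -8 + F/4 + F²/4)
V = 1/12 (V = 1*(1/12) = 1/12 ≈ 0.083333)
(-426 + (I(2) - 4)*V)*x(-7) = (-426 + ((-8 + (¼)*2 + (¼)*2²) - 4)*(1/12))*(6 - 7) = (-426 + ((-8 + ½ + (¼)*4) - 4)*(1/12))*(-1) = (-426 + ((-8 + ½ + 1) - 4)*(1/12))*(-1) = (-426 + (-13/2 - 4)*(1/12))*(-1) = (-426 - 21/2*1/12)*(-1) = (-426 - 7/8)*(-1) = -3415/8*(-1) = 3415/8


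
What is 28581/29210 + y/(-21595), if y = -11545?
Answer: 190887229/126157990 ≈ 1.5131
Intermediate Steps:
28581/29210 + y/(-21595) = 28581/29210 - 11545/(-21595) = 28581*(1/29210) - 11545*(-1/21595) = 28581/29210 + 2309/4319 = 190887229/126157990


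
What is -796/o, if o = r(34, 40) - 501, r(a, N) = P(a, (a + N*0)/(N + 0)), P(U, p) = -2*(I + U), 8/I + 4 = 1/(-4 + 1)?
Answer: 10348/7349 ≈ 1.4081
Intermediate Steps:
I = -24/13 (I = 8/(-4 + 1/(-4 + 1)) = 8/(-4 + 1/(-3)) = 8/(-4 - 1/3) = 8/(-13/3) = 8*(-3/13) = -24/13 ≈ -1.8462)
P(U, p) = 48/13 - 2*U (P(U, p) = -2*(-24/13 + U) = 48/13 - 2*U)
r(a, N) = 48/13 - 2*a
o = -7349/13 (o = (48/13 - 2*34) - 501 = (48/13 - 68) - 501 = -836/13 - 501 = -7349/13 ≈ -565.31)
-796/o = -796/(-7349/13) = -796*(-13/7349) = 10348/7349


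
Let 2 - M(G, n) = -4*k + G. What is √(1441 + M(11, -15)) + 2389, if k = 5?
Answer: 2389 + 22*√3 ≈ 2427.1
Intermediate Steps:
M(G, n) = 22 - G (M(G, n) = 2 - (-4*5 + G) = 2 - (-20 + G) = 2 + (20 - G) = 22 - G)
√(1441 + M(11, -15)) + 2389 = √(1441 + (22 - 1*11)) + 2389 = √(1441 + (22 - 11)) + 2389 = √(1441 + 11) + 2389 = √1452 + 2389 = 22*√3 + 2389 = 2389 + 22*√3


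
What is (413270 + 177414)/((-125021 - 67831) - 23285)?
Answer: -590684/216137 ≈ -2.7329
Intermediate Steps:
(413270 + 177414)/((-125021 - 67831) - 23285) = 590684/(-192852 - 23285) = 590684/(-216137) = 590684*(-1/216137) = -590684/216137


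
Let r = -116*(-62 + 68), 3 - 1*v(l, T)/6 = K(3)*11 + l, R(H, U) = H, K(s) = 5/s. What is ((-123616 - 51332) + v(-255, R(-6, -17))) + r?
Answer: -174206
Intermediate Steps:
v(l, T) = -92 - 6*l (v(l, T) = 18 - 6*((5/3)*11 + l) = 18 - 6*(55/3 + l) = 18 + (-110 - 6*l) = -92 - 6*l)
r = -696 (r = -116*6 = -696)
((-123616 - 51332) + v(-255, R(-6, -17))) + r = ((-123616 - 51332) + (-92 - 6*(-255))) - 696 = (-174948 + (-92 + 1530)) - 696 = (-174948 + 1438) - 696 = -173510 - 696 = -174206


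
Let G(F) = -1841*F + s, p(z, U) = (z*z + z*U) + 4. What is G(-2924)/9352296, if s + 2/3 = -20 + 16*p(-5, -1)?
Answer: 8075411/14028444 ≈ 0.57565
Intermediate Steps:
p(z, U) = 4 + z² + U*z (p(z, U) = (z² + U*z) + 4 = 4 + z² + U*z)
s = 1570/3 (s = -⅔ + (-20 + 16*(4 + (-5)² - 1*(-5))) = -⅔ + (-20 + 16*(4 + 25 + 5)) = -⅔ + (-20 + 16*34) = -⅔ + (-20 + 544) = -⅔ + 524 = 1570/3 ≈ 523.33)
G(F) = 1570/3 - 1841*F (G(F) = -1841*F + 1570/3 = 1570/3 - 1841*F)
G(-2924)/9352296 = (1570/3 - 1841*(-2924))/9352296 = (1570/3 + 5383084)*(1/9352296) = (16150822/3)*(1/9352296) = 8075411/14028444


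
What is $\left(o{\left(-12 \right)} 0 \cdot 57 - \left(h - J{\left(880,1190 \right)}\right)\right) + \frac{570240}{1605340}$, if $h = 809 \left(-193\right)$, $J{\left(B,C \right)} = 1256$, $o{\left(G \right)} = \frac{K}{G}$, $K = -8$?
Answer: $\frac{1148499313}{7297} \approx 1.5739 \cdot 10^{5}$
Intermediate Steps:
$o{\left(G \right)} = - \frac{8}{G}$
$h = -156137$
$\left(o{\left(-12 \right)} 0 \cdot 57 - \left(h - J{\left(880,1190 \right)}\right)\right) + \frac{570240}{1605340} = \left(- \frac{8}{-12} \cdot 0 \cdot 57 + \left(1256 - -156137\right)\right) + \frac{570240}{1605340} = \left(\left(-8\right) \left(- \frac{1}{12}\right) 0 \cdot 57 + \left(1256 + 156137\right)\right) + 570240 \cdot \frac{1}{1605340} = \left(\frac{2}{3} \cdot 0 \cdot 57 + 157393\right) + \frac{2592}{7297} = \left(0 \cdot 57 + 157393\right) + \frac{2592}{7297} = \left(0 + 157393\right) + \frac{2592}{7297} = 157393 + \frac{2592}{7297} = \frac{1148499313}{7297}$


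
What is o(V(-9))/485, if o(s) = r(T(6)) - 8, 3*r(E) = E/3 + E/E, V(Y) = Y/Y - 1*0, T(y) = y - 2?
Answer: -13/873 ≈ -0.014891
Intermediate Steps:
T(y) = -2 + y
V(Y) = 1 (V(Y) = 1 + 0 = 1)
r(E) = ⅓ + E/9 (r(E) = (E/3 + E/E)/3 = (E*(⅓) + 1)/3 = (E/3 + 1)/3 = (1 + E/3)/3 = ⅓ + E/9)
o(s) = -65/9 (o(s) = (⅓ + (-2 + 6)/9) - 8 = (⅓ + (⅑)*4) - 8 = (⅓ + 4/9) - 8 = 7/9 - 8 = -65/9)
o(V(-9))/485 = -65/9/485 = -65/9*1/485 = -13/873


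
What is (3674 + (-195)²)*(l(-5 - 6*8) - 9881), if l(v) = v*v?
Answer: -294895328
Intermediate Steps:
l(v) = v²
(3674 + (-195)²)*(l(-5 - 6*8) - 9881) = (3674 + (-195)²)*((-5 - 6*8)² - 9881) = (3674 + 38025)*((-5 - 48)² - 9881) = 41699*((-53)² - 9881) = 41699*(2809 - 9881) = 41699*(-7072) = -294895328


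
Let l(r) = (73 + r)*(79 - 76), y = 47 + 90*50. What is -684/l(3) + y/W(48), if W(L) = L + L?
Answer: 4259/96 ≈ 44.365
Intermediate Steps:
W(L) = 2*L
y = 4547 (y = 47 + 4500 = 4547)
l(r) = 219 + 3*r (l(r) = (73 + r)*3 = 219 + 3*r)
-684/l(3) + y/W(48) = -684/(219 + 3*3) + 4547/((2*48)) = -684/(219 + 9) + 4547/96 = -684/228 + 4547*(1/96) = -684*1/228 + 4547/96 = -3 + 4547/96 = 4259/96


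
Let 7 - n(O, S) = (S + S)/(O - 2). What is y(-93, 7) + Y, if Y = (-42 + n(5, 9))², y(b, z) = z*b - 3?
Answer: 1027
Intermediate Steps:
n(O, S) = 7 - 2*S/(-2 + O) (n(O, S) = 7 - (S + S)/(O - 2) = 7 - 2*S/(-2 + O))
y(b, z) = -3 + b*z (y(b, z) = b*z - 3 = -3 + b*z)
Y = 1681 (Y = (-42 + (-14 - 2*9 + 7*5)/(-2 + 5))² = (-42 + (-14 - 18 + 35)/3)² = (-42 + (⅓)*3)² = (-42 + 1)² = (-41)² = 1681)
y(-93, 7) + Y = (-3 - 93*7) + 1681 = (-3 - 651) + 1681 = -654 + 1681 = 1027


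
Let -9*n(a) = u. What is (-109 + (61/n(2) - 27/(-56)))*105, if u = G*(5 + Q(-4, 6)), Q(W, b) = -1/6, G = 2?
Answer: -4026975/232 ≈ -17358.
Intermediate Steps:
Q(W, b) = -⅙ (Q(W, b) = -1*⅙ = -⅙)
u = 29/3 (u = 2*(5 - ⅙) = 2*(29/6) = 29/3 ≈ 9.6667)
n(a) = -29/27 (n(a) = -⅑*29/3 = -29/27)
(-109 + (61/n(2) - 27/(-56)))*105 = (-109 + (61/(-29/27) - 27/(-56)))*105 = (-109 + (61*(-27/29) - 27*(-1/56)))*105 = (-109 + (-1647/29 + 27/56))*105 = (-109 - 91449/1624)*105 = -268465/1624*105 = -4026975/232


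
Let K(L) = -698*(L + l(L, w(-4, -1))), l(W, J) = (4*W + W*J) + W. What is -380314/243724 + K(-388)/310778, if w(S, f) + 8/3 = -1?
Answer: 2066624753/4369849458 ≈ 0.47293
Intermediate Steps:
w(S, f) = -11/3 (w(S, f) = -8/3 - 1 = -11/3)
l(W, J) = 5*W + J*W (l(W, J) = (4*W + J*W) + W = 5*W + J*W)
K(L) = -4886*L/3 (K(L) = -698*(L + L*(5 - 11/3)) = -698*(L + L*(4/3)) = -698*(L + 4*L/3) = -4886*L/3)
-380314/243724 + K(-388)/310778 = -380314/243724 - 4886/3*(-388)/310778 = -380314*1/243724 + (1895768/3)*(1/310778) = -190157/121862 + 947884/466167 = 2066624753/4369849458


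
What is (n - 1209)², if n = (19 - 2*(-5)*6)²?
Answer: 25321024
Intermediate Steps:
n = 6241 (n = (19 + 10*6)² = (19 + 60)² = 79² = 6241)
(n - 1209)² = (6241 - 1209)² = 5032² = 25321024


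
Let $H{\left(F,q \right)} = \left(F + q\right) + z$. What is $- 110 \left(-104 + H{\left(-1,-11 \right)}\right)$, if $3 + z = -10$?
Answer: $14190$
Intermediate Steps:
$z = -13$ ($z = -3 - 10 = -13$)
$H{\left(F,q \right)} = -13 + F + q$ ($H{\left(F,q \right)} = \left(F + q\right) - 13 = -13 + F + q$)
$- 110 \left(-104 + H{\left(-1,-11 \right)}\right) = - 110 \left(-104 - 25\right) = \left(-110\right) \left(-129\right) = 14190$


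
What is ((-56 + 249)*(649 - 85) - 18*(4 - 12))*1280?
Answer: 139514880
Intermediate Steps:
((-56 + 249)*(649 - 85) - 18*(4 - 12))*1280 = (193*564 - 18*(-8))*1280 = (108852 + 144)*1280 = 108996*1280 = 139514880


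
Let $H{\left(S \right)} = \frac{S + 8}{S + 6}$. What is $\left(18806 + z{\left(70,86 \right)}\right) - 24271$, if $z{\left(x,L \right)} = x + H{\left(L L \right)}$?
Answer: $- \frac{19963193}{3701} \approx -5394.0$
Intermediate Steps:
$H{\left(S \right)} = \frac{8 + S}{6 + S}$
$z{\left(x,L \right)} = x + \frac{8 + L^{2}}{6 + L^{2}}$ ($z{\left(x,L \right)} = x + \frac{8 + L L}{6 + L L} = x + \frac{8 + L^{2}}{6 + L^{2}}$)
$\left(18806 + z{\left(70,86 \right)}\right) - 24271 = \left(18806 + \frac{8 + 86^{2} + 70 \left(6 + 86^{2}\right)}{6 + 86^{2}}\right) - 24271 = \left(18806 + \frac{8 + 7396 + 70 \left(6 + 7396\right)}{6 + 7396}\right) - 24271 = \left(18806 + \frac{8 + 7396 + 70 \cdot 7402}{7402}\right) - 24271 = \left(18806 + \frac{8 + 7396 + 518140}{7402}\right) - 24271 = \left(18806 + \frac{1}{7402} \cdot 525544\right) - 24271 = \left(18806 + \frac{262772}{3701}\right) - 24271 = \frac{69863778}{3701} - 24271 = - \frac{19963193}{3701}$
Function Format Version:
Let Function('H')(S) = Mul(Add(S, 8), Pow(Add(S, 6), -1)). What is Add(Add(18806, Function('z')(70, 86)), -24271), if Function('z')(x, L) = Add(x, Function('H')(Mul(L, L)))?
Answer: Rational(-19963193, 3701) ≈ -5394.0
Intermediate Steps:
Function('H')(S) = Mul(Pow(Add(6, S), -1), Add(8, S)) (Function('H')(S) = Mul(Add(8, S), Pow(Add(6, S), -1)) = Mul(Pow(Add(6, S), -1), Add(8, S)))
Function('z')(x, L) = Add(x, Mul(Pow(Add(6, Pow(L, 2)), -1), Add(8, Pow(L, 2)))) (Function('z')(x, L) = Add(x, Mul(Pow(Add(6, Mul(L, L)), -1), Add(8, Mul(L, L)))) = Add(x, Mul(Pow(Add(6, Pow(L, 2)), -1), Add(8, Pow(L, 2)))))
Add(Add(18806, Function('z')(70, 86)), -24271) = Add(Add(18806, Mul(Pow(Add(6, Pow(86, 2)), -1), Add(8, Pow(86, 2), Mul(70, Add(6, Pow(86, 2)))))), -24271) = Add(Add(18806, Mul(Pow(Add(6, 7396), -1), Add(8, 7396, Mul(70, Add(6, 7396))))), -24271) = Add(Add(18806, Mul(Pow(7402, -1), Add(8, 7396, Mul(70, 7402)))), -24271) = Add(Add(18806, Mul(Rational(1, 7402), Add(8, 7396, 518140))), -24271) = Add(Add(18806, Mul(Rational(1, 7402), 525544)), -24271) = Add(Add(18806, Rational(262772, 3701)), -24271) = Add(Rational(69863778, 3701), -24271) = Rational(-19963193, 3701)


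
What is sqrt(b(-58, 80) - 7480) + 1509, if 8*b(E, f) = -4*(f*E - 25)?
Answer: 1509 + I*sqrt(20590)/2 ≈ 1509.0 + 71.746*I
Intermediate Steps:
b(E, f) = 25/2 - E*f/2 (b(E, f) = (-4*(f*E - 25))/8 = (-4*(E*f - 25))/8 = (-4*(-25 + E*f))/8 = (100 - 4*E*f)/8 = 25/2 - E*f/2)
sqrt(b(-58, 80) - 7480) + 1509 = sqrt((25/2 - 1/2*(-58)*80) - 7480) + 1509 = sqrt((25/2 + 2320) - 7480) + 1509 = sqrt(4665/2 - 7480) + 1509 = sqrt(-10295/2) + 1509 = I*sqrt(20590)/2 + 1509 = 1509 + I*sqrt(20590)/2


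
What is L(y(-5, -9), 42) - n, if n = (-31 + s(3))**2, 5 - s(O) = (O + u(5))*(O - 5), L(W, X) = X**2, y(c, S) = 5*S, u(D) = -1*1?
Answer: 1280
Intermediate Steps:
u(D) = -1
s(O) = 5 - (-1 + O)*(-5 + O) (s(O) = 5 - (O - 1)*(O - 5) = 5 - (-1 + O)*(-5 + O))
n = 484 (n = (-31 + 3*(6 - 1*3))**2 = (-31 + 3*(6 - 3))**2 = (-31 + 3*3)**2 = (-31 + 9)**2 = (-22)**2 = 484)
L(y(-5, -9), 42) - n = 42**2 - 1*484 = 1764 - 484 = 1280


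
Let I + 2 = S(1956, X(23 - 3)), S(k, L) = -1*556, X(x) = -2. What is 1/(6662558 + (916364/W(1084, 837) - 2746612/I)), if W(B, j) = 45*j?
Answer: 37665/251131559744 ≈ 1.4998e-7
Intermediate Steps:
S(k, L) = -556
I = -558 (I = -2 - 556 = -558)
1/(6662558 + (916364/W(1084, 837) - 2746612/I)) = 1/(6662558 + (916364/((45*837)) - 2746612/(-558))) = 1/(6662558 + (916364/37665 - 2746612*(-1/558))) = 1/(6662558 + (916364*(1/37665) + 1373306/279)) = 1/(6662558 + (916364/37665 + 1373306/279)) = 1/(6662558 + 186312674/37665) = 1/(251131559744/37665) = 37665/251131559744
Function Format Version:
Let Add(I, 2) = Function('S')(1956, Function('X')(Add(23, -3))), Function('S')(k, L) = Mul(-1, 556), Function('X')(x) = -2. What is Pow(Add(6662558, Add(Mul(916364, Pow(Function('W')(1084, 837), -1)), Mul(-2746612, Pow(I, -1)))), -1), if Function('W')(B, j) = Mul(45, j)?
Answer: Rational(37665, 251131559744) ≈ 1.4998e-7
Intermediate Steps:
Function('S')(k, L) = -556
I = -558 (I = Add(-2, -556) = -558)
Pow(Add(6662558, Add(Mul(916364, Pow(Function('W')(1084, 837), -1)), Mul(-2746612, Pow(I, -1)))), -1) = Pow(Add(6662558, Add(Mul(916364, Pow(Mul(45, 837), -1)), Mul(-2746612, Pow(-558, -1)))), -1) = Pow(Add(6662558, Add(Mul(916364, Pow(37665, -1)), Mul(-2746612, Rational(-1, 558)))), -1) = Pow(Add(6662558, Add(Mul(916364, Rational(1, 37665)), Rational(1373306, 279))), -1) = Pow(Add(6662558, Add(Rational(916364, 37665), Rational(1373306, 279))), -1) = Pow(Add(6662558, Rational(186312674, 37665)), -1) = Pow(Rational(251131559744, 37665), -1) = Rational(37665, 251131559744)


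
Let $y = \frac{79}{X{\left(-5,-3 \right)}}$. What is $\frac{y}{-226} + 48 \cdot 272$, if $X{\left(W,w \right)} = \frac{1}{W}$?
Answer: $\frac{2951051}{226} \approx 13058.0$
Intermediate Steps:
$y = -395$ ($y = \frac{79}{\frac{1}{-5}} = \frac{79}{- \frac{1}{5}} = 79 \left(-5\right) = -395$)
$\frac{y}{-226} + 48 \cdot 272 = - \frac{395}{-226} + 48 \cdot 272 = \left(-395\right) \left(- \frac{1}{226}\right) + 13056 = \frac{395}{226} + 13056 = \frac{2951051}{226}$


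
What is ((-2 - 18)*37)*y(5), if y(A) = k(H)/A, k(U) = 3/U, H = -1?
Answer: 444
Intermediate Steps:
y(A) = -3/A (y(A) = (3/(-1))/A = (3*(-1))/A = -3/A)
((-2 - 18)*37)*y(5) = ((-2 - 18)*37)*(-3/5) = (-20*37)*(-3*⅕) = -740*(-⅗) = 444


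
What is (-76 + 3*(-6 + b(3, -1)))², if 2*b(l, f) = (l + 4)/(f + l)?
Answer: 126025/16 ≈ 7876.6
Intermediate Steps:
b(l, f) = (4 + l)/(2*(f + l)) (b(l, f) = ((l + 4)/(f + l))/2 = ((4 + l)/(f + l))/2 = (4 + l)/(2*(f + l)))
(-76 + 3*(-6 + b(3, -1)))² = (-76 + 3*(-6 + (2 + (½)*3)/(-1 + 3)))² = (-76 + 3*(-6 + (2 + 3/2)/2))² = (-76 + 3*(-6 + (½)*(7/2)))² = (-76 + 3*(-6 + 7/4))² = (-76 + 3*(-17/4))² = (-76 - 51/4)² = (-355/4)² = 126025/16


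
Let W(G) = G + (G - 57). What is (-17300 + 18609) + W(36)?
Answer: 1324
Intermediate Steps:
W(G) = -57 + 2*G (W(G) = G + (-57 + G) = -57 + 2*G)
(-17300 + 18609) + W(36) = (-17300 + 18609) + (-57 + 2*36) = 1309 + (-57 + 72) = 1309 + 15 = 1324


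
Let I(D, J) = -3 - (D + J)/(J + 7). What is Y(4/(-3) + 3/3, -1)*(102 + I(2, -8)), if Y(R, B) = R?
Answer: -31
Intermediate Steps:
I(D, J) = -3 - (D + J)/(7 + J)
Y(4/(-3) + 3/3, -1)*(102 + I(2, -8)) = (4/(-3) + 3/3)*(102 + (-21 - 1*2 - 4*(-8))/(7 - 8)) = (4*(-1/3) + 3*(1/3))*(102 + (-21 - 2 + 32)/(-1)) = (-4/3 + 1)*(102 - 1*9) = -(102 - 9)/3 = -1/3*93 = -31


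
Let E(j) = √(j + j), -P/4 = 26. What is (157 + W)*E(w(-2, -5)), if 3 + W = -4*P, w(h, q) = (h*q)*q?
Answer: 5700*I ≈ 5700.0*I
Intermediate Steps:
P = -104 (P = -4*26 = -104)
w(h, q) = h*q²
E(j) = √2*√j (E(j) = √(2*j) = √2*√j)
W = 413 (W = -3 - 4*(-104) = -3 + 416 = 413)
(157 + W)*E(w(-2, -5)) = (157 + 413)*(√2*√(-2*(-5)²)) = 570*(√2*√(-2*25)) = 570*(√2*√(-50)) = 570*(√2*(5*I*√2)) = 570*(10*I) = 5700*I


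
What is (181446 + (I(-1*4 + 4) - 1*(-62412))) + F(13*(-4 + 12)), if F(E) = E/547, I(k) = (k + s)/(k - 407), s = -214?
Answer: 54290022068/222629 ≈ 2.4386e+5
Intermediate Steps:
I(k) = (-214 + k)/(-407 + k) (I(k) = (k - 214)/(k - 407) = (-214 + k)/(-407 + k))
F(E) = E/547 (F(E) = E*(1/547) = E/547)
(181446 + (I(-1*4 + 4) - 1*(-62412))) + F(13*(-4 + 12)) = (181446 + ((-214 + (-1*4 + 4))/(-407 + (-1*4 + 4)) - 1*(-62412))) + (13*(-4 + 12))/547 = (181446 + ((-214 + (-4 + 4))/(-407 + (-4 + 4)) + 62412)) + (13*8)/547 = (181446 + ((-214 + 0)/(-407 + 0) + 62412)) + (1/547)*104 = (181446 + (-214/(-407) + 62412)) + 104/547 = (181446 + (-1/407*(-214) + 62412)) + 104/547 = (181446 + (214/407 + 62412)) + 104/547 = (181446 + 25401898/407) + 104/547 = 99250420/407 + 104/547 = 54290022068/222629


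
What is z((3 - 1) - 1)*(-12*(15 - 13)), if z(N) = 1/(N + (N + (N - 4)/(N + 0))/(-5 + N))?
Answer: -16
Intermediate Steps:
z(N) = 1/(N + (N + (-4 + N)/N)/(-5 + N))
z((3 - 1) - 1)*(-12*(15 - 13)) = (((3 - 1) - 1)*(-5 + ((3 - 1) - 1))/(-4 + ((3 - 1) - 1) + ((3 - 1) - 1)³ - 4*((3 - 1) - 1)²))*(-12*(15 - 13)) = ((2 - 1)*(-5 + (2 - 1))/(-4 + (2 - 1) + (2 - 1)³ - 4*(2 - 1)²))*(-12*2) = (1*(-5 + 1)/(-4 + 1 + 1³ - 4*1²))*(-24) = (1*(-4)/(-4 + 1 + 1 - 4*1))*(-24) = (1*(-4)/(-4 + 1 + 1 - 4))*(-24) = (1*(-4)/(-6))*(-24) = (1*(-⅙)*(-4))*(-24) = (⅔)*(-24) = -16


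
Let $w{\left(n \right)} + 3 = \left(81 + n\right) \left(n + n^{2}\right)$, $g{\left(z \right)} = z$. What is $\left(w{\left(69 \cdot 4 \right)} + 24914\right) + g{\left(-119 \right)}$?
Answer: $27318156$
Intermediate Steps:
$w{\left(n \right)} = -3 + \left(81 + n\right) \left(n + n^{2}\right)$
$\left(w{\left(69 \cdot 4 \right)} + 24914\right) + g{\left(-119 \right)} = \left(\left(-3 + \left(69 \cdot 4\right)^{3} + 81 \cdot 69 \cdot 4 + 82 \left(69 \cdot 4\right)^{2}\right) + 24914\right) - 119 = \left(\left(-3 + 276^{3} + 81 \cdot 276 + 82 \cdot 276^{2}\right) + 24914\right) - 119 = \left(\left(-3 + 21024576 + 22356 + 82 \cdot 76176\right) + 24914\right) - 119 = \left(\left(-3 + 21024576 + 22356 + 6246432\right) + 24914\right) - 119 = \left(27293361 + 24914\right) - 119 = 27318275 - 119 = 27318156$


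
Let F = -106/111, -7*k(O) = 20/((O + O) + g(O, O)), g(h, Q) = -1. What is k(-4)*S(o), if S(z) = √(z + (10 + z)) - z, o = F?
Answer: 2120/6993 + 20*√99678/6993 ≈ 1.2061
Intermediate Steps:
k(O) = -20/(7*(-1 + 2*O)) (k(O) = -20/(7*((O + O) - 1)) = -20/(7*(2*O - 1)) = -20/(7*(-1 + 2*O)))
F = -106/111 (F = -106*1/111 = -106/111 ≈ -0.95496)
o = -106/111 ≈ -0.95496
S(z) = √(10 + 2*z) - z
k(-4)*S(o) = (-20/(-7 + 14*(-4)))*(√(10 + 2*(-106/111)) - 1*(-106/111)) = (-20/(-7 - 56))*(√(10 - 212/111) + 106/111) = (-20/(-63))*(√(898/111) + 106/111) = (-20*(-1/63))*(√99678/111 + 106/111) = 20*(106/111 + √99678/111)/63 = 2120/6993 + 20*√99678/6993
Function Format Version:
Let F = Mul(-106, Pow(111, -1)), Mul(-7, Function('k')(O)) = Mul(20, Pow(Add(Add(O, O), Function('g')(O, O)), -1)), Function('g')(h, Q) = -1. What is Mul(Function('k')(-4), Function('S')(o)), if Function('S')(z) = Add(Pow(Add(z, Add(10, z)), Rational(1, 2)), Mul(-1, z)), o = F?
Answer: Add(Rational(2120, 6993), Mul(Rational(20, 6993), Pow(99678, Rational(1, 2)))) ≈ 1.2061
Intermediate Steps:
Function('k')(O) = Mul(Rational(-20, 7), Pow(Add(-1, Mul(2, O)), -1)) (Function('k')(O) = Mul(Rational(-1, 7), Mul(20, Pow(Add(Add(O, O), -1), -1))) = Mul(Rational(-1, 7), Mul(20, Pow(Add(Mul(2, O), -1), -1))) = Mul(Rational(-1, 7), Mul(20, Pow(Add(-1, Mul(2, O)), -1))) = Mul(Rational(-20, 7), Pow(Add(-1, Mul(2, O)), -1)))
F = Rational(-106, 111) (F = Mul(-106, Rational(1, 111)) = Rational(-106, 111) ≈ -0.95496)
o = Rational(-106, 111) ≈ -0.95496
Function('S')(z) = Add(Pow(Add(10, Mul(2, z)), Rational(1, 2)), Mul(-1, z))
Mul(Function('k')(-4), Function('S')(o)) = Mul(Mul(-20, Pow(Add(-7, Mul(14, -4)), -1)), Add(Pow(Add(10, Mul(2, Rational(-106, 111))), Rational(1, 2)), Mul(-1, Rational(-106, 111)))) = Mul(Mul(-20, Pow(Add(-7, -56), -1)), Add(Pow(Add(10, Rational(-212, 111)), Rational(1, 2)), Rational(106, 111))) = Mul(Mul(-20, Pow(-63, -1)), Add(Pow(Rational(898, 111), Rational(1, 2)), Rational(106, 111))) = Mul(Mul(-20, Rational(-1, 63)), Add(Mul(Rational(1, 111), Pow(99678, Rational(1, 2))), Rational(106, 111))) = Mul(Rational(20, 63), Add(Rational(106, 111), Mul(Rational(1, 111), Pow(99678, Rational(1, 2))))) = Add(Rational(2120, 6993), Mul(Rational(20, 6993), Pow(99678, Rational(1, 2))))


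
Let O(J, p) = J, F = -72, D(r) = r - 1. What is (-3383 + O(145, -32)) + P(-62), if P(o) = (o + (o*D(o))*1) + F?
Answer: 534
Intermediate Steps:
D(r) = -1 + r
P(o) = -72 + o + o*(-1 + o) (P(o) = (o + (o*(-1 + o))*1) - 72 = (o + o*(-1 + o)) - 72 = -72 + o + o*(-1 + o))
(-3383 + O(145, -32)) + P(-62) = (-3383 + 145) + (-72 + (-62)²) = -3238 + (-72 + 3844) = -3238 + 3772 = 534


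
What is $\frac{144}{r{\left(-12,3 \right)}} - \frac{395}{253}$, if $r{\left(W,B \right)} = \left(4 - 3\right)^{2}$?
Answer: $\frac{36037}{253} \approx 142.44$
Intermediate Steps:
$r{\left(W,B \right)} = 1$ ($r{\left(W,B \right)} = 1^{2} = 1$)
$\frac{144}{r{\left(-12,3 \right)}} - \frac{395}{253} = \frac{144}{1} - \frac{395}{253} = 144 \cdot 1 - \frac{395}{253} = 144 - \frac{395}{253} = \frac{36037}{253}$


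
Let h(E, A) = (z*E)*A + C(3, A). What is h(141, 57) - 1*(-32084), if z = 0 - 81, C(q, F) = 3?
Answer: -618910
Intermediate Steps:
z = -81
h(E, A) = 3 - 81*A*E (h(E, A) = (-81*E)*A + 3 = -81*A*E + 3 = 3 - 81*A*E)
h(141, 57) - 1*(-32084) = (3 - 81*57*141) - 1*(-32084) = (3 - 650997) + 32084 = -650994 + 32084 = -618910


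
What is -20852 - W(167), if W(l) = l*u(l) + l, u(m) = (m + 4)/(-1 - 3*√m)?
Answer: -31599095/1502 + 85671*√167/1502 ≈ -20301.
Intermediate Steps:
u(m) = (4 + m)/(-1 - 3*√m)
W(l) = l + l*(-4 - l)/(1 + 3*√l) (W(l) = l*((-4 - l)/(1 + 3*√l)) + l = l*(-4 - l)/(1 + 3*√l) + l = l + l*(-4 - l)/(1 + 3*√l))
-20852 - W(167) = -20852 - 167*(-3 - 1*167 + 3*√167)/(1 + 3*√167) = -20852 - 167*(-3 - 167 + 3*√167)/(1 + 3*√167) = -20852 - 167*(-170 + 3*√167)/(1 + 3*√167)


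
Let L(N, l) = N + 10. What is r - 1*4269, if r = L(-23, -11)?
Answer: -4282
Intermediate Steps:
L(N, l) = 10 + N
r = -13 (r = 10 - 23 = -13)
r - 1*4269 = -13 - 1*4269 = -13 - 4269 = -4282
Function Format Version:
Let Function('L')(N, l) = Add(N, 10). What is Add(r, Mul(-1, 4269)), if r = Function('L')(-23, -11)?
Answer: -4282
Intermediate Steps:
Function('L')(N, l) = Add(10, N)
r = -13 (r = Add(10, -23) = -13)
Add(r, Mul(-1, 4269)) = Add(-13, Mul(-1, 4269)) = Add(-13, -4269) = -4282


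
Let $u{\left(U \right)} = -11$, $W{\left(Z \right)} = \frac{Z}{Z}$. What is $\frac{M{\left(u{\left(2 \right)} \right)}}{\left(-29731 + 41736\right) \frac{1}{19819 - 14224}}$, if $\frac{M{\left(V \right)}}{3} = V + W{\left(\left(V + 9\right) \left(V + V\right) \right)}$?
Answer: $- \frac{33570}{2401} \approx -13.982$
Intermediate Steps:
$W{\left(Z \right)} = 1$
$M{\left(V \right)} = 3 + 3 V$ ($M{\left(V \right)} = 3 \left(V + 1\right) = 3 \left(1 + V\right) = 3 + 3 V$)
$\frac{M{\left(u{\left(2 \right)} \right)}}{\left(-29731 + 41736\right) \frac{1}{19819 - 14224}} = \frac{3 + 3 \left(-11\right)}{\left(-29731 + 41736\right) \frac{1}{19819 - 14224}} = \frac{3 - 33}{12005 \cdot \frac{1}{5595}} = - \frac{30}{12005 \cdot \frac{1}{5595}} = - \frac{30}{\frac{2401}{1119}} = \left(-30\right) \frac{1119}{2401} = - \frac{33570}{2401}$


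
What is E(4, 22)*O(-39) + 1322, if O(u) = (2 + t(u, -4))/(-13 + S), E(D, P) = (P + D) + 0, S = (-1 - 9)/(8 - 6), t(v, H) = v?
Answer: 12379/9 ≈ 1375.4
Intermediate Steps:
S = -5 (S = -10/2 = -10*1/2 = -5)
E(D, P) = D + P (E(D, P) = (D + P) + 0 = D + P)
O(u) = -1/9 - u/18 (O(u) = (2 + u)/(-13 - 5) = (2 + u)/(-18) = (2 + u)*(-1/18) = -1/9 - u/18)
E(4, 22)*O(-39) + 1322 = (4 + 22)*(-1/9 - 1/18*(-39)) + 1322 = 26*(-1/9 + 13/6) + 1322 = 26*(37/18) + 1322 = 481/9 + 1322 = 12379/9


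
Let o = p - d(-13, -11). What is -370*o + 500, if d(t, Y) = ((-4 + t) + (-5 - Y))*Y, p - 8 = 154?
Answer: -14670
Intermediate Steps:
p = 162 (p = 8 + 154 = 162)
d(t, Y) = Y*(-9 + t - Y) (d(t, Y) = (-9 + t - Y)*Y = Y*(-9 + t - Y))
o = 41 (o = 162 - (-11)*(-9 - 13 - 1*(-11)) = 162 - (-11)*(-9 - 13 + 11) = 162 - (-11)*(-11) = 162 - 1*121 = 162 - 121 = 41)
-370*o + 500 = -370*41 + 500 = -15170 + 500 = -14670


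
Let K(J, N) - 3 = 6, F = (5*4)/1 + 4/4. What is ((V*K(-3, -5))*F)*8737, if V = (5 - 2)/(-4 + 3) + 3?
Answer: 0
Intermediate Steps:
F = 21 (F = 20*1 + 4*(¼) = 20 + 1 = 21)
K(J, N) = 9 (K(J, N) = 3 + 6 = 9)
V = 0 (V = 3/(-1) + 3 = 3*(-1) + 3 = -3 + 3 = 0)
((V*K(-3, -5))*F)*8737 = ((0*9)*21)*8737 = (0*21)*8737 = 0*8737 = 0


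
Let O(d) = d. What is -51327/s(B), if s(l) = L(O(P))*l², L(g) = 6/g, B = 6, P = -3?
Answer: 5703/8 ≈ 712.88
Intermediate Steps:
s(l) = -2*l² (s(l) = (6/(-3))*l² = (6*(-⅓))*l² = -2*l²)
-51327/s(B) = -51327/((-2*6²)) = -51327/((-2*36)) = -51327/(-72) = -51327*(-1/72) = 5703/8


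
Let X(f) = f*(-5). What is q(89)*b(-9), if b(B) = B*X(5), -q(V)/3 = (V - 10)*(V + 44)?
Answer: -7092225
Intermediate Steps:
X(f) = -5*f
q(V) = -3*(-10 + V)*(44 + V) (q(V) = -3*(V - 10)*(V + 44) = -3*(-10 + V)*(44 + V))
b(B) = -25*B (b(B) = B*(-5*5) = B*(-25) = -25*B)
q(89)*b(-9) = (1320 - 102*89 - 3*89²)*(-25*(-9)) = (1320 - 9078 - 3*7921)*225 = (1320 - 9078 - 23763)*225 = -31521*225 = -7092225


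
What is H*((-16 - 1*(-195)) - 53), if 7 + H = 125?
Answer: 14868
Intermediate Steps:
H = 118 (H = -7 + 125 = 118)
H*((-16 - 1*(-195)) - 53) = 118*((-16 - 1*(-195)) - 53) = 118*((-16 + 195) - 53) = 118*(179 - 53) = 118*126 = 14868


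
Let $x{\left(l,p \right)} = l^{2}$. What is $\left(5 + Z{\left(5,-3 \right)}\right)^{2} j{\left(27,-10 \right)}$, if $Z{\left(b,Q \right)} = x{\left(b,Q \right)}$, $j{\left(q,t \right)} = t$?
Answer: $-9000$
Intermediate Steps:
$Z{\left(b,Q \right)} = b^{2}$
$\left(5 + Z{\left(5,-3 \right)}\right)^{2} j{\left(27,-10 \right)} = \left(5 + 5^{2}\right)^{2} \left(-10\right) = \left(5 + 25\right)^{2} \left(-10\right) = 30^{2} \left(-10\right) = 900 \left(-10\right) = -9000$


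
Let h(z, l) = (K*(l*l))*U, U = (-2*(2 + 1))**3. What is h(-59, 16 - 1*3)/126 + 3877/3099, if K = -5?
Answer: 31450999/21693 ≈ 1449.8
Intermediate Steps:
U = -216 (U = (-2*3)**3 = (-6)**3 = -216)
h(z, l) = 1080*l**2 (h(z, l) = -5*l*l*(-216) = -5*l**2*(-216) = 1080*l**2)
h(-59, 16 - 1*3)/126 + 3877/3099 = (1080*(16 - 1*3)**2)/126 + 3877/3099 = (1080*(16 - 3)**2)*(1/126) + 3877*(1/3099) = (1080*13**2)*(1/126) + 3877/3099 = (1080*169)*(1/126) + 3877/3099 = 182520*(1/126) + 3877/3099 = 10140/7 + 3877/3099 = 31450999/21693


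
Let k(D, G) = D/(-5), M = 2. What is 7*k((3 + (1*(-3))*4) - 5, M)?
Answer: 98/5 ≈ 19.600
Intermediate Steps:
k(D, G) = -D/5 (k(D, G) = D*(-1/5) = -D/5)
7*k((3 + (1*(-3))*4) - 5, M) = 7*(-((3 + (1*(-3))*4) - 5)/5) = 7*(-((3 - 3*4) - 5)/5) = 7*(-((3 - 12) - 5)/5) = 7*(-(-9 - 5)/5) = 7*(-1/5*(-14)) = 7*(14/5) = 98/5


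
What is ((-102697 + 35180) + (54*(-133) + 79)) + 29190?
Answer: -45430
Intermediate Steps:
((-102697 + 35180) + (54*(-133) + 79)) + 29190 = (-67517 + (-7182 + 79)) + 29190 = (-67517 - 7103) + 29190 = -74620 + 29190 = -45430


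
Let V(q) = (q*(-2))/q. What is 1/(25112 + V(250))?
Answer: 1/25110 ≈ 3.9825e-5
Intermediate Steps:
V(q) = -2 (V(q) = (-2*q)/q = -2)
1/(25112 + V(250)) = 1/(25112 - 2) = 1/25110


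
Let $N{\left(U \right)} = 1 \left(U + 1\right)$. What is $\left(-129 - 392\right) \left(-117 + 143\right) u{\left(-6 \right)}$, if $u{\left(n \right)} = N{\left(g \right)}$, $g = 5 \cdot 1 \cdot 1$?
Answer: $-81276$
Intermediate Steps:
$g = 5$ ($g = 5 \cdot 1 = 5$)
$N{\left(U \right)} = 1 + U$ ($N{\left(U \right)} = 1 \left(1 + U\right) = 1 + U$)
$u{\left(n \right)} = 6$ ($u{\left(n \right)} = 1 + 5 = 6$)
$\left(-129 - 392\right) \left(-117 + 143\right) u{\left(-6 \right)} = \left(-129 - 392\right) \left(-117 + 143\right) 6 = \left(-521\right) 26 \cdot 6 = \left(-13546\right) 6 = -81276$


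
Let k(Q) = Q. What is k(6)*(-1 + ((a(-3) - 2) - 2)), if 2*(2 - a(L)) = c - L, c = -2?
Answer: -21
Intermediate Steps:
a(L) = 3 + L/2 (a(L) = 2 - (-2 - L)/2 = 2 + (1 + L/2) = 3 + L/2)
k(6)*(-1 + ((a(-3) - 2) - 2)) = 6*(-1 + (((3 + (½)*(-3)) - 2) - 2)) = 6*(-1 + (((3 - 3/2) - 2) - 2)) = 6*(-1 + ((3/2 - 2) - 2)) = 6*(-1 + (-½ - 2)) = 6*(-1 - 5/2) = 6*(-7/2) = -21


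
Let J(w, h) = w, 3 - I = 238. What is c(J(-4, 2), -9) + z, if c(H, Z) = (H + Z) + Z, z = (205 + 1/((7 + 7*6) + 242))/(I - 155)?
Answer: -1278218/56745 ≈ -22.526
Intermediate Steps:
I = -235 (I = 3 - 1*238 = 3 - 238 = -235)
z = -29828/56745 (z = (205 + 1/((7 + 7*6) + 242))/(-235 - 155) = (205 + 1/((7 + 42) + 242))/(-390) = (205 + 1/(49 + 242))*(-1/390) = (205 + 1/291)*(-1/390) = (59656/291)*(-1/390) = -29828/56745 ≈ -0.52565)
c(H, Z) = H + 2*Z
c(J(-4, 2), -9) + z = (-4 + 2*(-9)) - 29828/56745 = (-4 - 18) - 29828/56745 = -22 - 29828/56745 = -1278218/56745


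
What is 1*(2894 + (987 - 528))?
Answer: 3353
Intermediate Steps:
1*(2894 + (987 - 528)) = 1*(2894 + 459) = 1*3353 = 3353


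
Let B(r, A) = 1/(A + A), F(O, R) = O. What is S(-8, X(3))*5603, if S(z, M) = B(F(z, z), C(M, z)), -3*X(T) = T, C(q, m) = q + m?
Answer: -5603/18 ≈ -311.28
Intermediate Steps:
C(q, m) = m + q
X(T) = -T/3
B(r, A) = 1/(2*A)
S(z, M) = 1/(2*(M + z)) (S(z, M) = 1/(2*(z + M)) = 1/(2*(M + z)))
S(-8, X(3))*5603 = (1/(2*(-⅓*3 - 8)))*5603 = (1/(2*(-1 - 8)))*5603 = ((½)/(-9))*5603 = ((½)*(-⅑))*5603 = -1/18*5603 = -5603/18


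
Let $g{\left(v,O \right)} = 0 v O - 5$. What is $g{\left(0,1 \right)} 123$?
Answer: $-615$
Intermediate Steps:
$g{\left(v,O \right)} = -5$ ($g{\left(v,O \right)} = 0 O - 5 = 0 - 5 = -5$)
$g{\left(0,1 \right)} 123 = \left(-5\right) 123 = -615$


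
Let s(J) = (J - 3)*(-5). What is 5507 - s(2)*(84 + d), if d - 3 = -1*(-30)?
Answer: 4922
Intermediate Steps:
s(J) = 15 - 5*J (s(J) = (-3 + J)*(-5) = 15 - 5*J)
d = 33 (d = 3 - 1*(-30) = 3 + 30 = 33)
5507 - s(2)*(84 + d) = 5507 - (15 - 5*2)*(84 + 33) = 5507 - (15 - 10)*117 = 5507 - 5*117 = 5507 - 1*585 = 5507 - 585 = 4922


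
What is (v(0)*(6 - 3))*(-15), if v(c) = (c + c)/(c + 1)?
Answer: 0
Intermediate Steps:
v(c) = 2*c/(1 + c) (v(c) = (2*c)/(1 + c) = 2*c/(1 + c))
(v(0)*(6 - 3))*(-15) = ((2*0/(1 + 0))*(6 - 3))*(-15) = ((2*0/1)*3)*(-15) = ((2*0*1)*3)*(-15) = (0*3)*(-15) = 0*(-15) = 0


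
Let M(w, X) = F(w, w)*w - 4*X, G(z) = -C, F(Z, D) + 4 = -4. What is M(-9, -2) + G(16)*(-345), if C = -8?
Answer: -2680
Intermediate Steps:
F(Z, D) = -8 (F(Z, D) = -4 - 4 = -8)
G(z) = 8 (G(z) = -1*(-8) = 8)
M(w, X) = -8*w - 4*X
M(-9, -2) + G(16)*(-345) = (-8*(-9) - 4*(-2)) + 8*(-345) = (72 + 8) - 2760 = 80 - 2760 = -2680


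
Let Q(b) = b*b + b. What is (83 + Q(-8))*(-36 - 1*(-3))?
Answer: -4587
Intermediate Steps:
Q(b) = b + b² (Q(b) = b² + b = b + b²)
(83 + Q(-8))*(-36 - 1*(-3)) = (83 - 8*(1 - 8))*(-36 - 1*(-3)) = (83 - 8*(-7))*(-36 + 3) = (83 + 56)*(-33) = 139*(-33) = -4587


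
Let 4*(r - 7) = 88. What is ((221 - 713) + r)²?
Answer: 214369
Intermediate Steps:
r = 29 (r = 7 + (¼)*88 = 7 + 22 = 29)
((221 - 713) + r)² = ((221 - 713) + 29)² = (-492 + 29)² = (-463)² = 214369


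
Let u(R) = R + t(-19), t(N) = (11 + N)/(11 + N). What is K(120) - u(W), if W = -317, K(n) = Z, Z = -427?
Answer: -111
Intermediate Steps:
K(n) = -427
t(N) = 1
u(R) = 1 + R (u(R) = R + 1 = 1 + R)
K(120) - u(W) = -427 - (1 - 317) = -427 - 1*(-316) = -427 + 316 = -111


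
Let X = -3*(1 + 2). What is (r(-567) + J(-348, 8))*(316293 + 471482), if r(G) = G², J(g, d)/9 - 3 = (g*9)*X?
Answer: 453134482200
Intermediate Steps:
X = -9 (X = -3*3 = -9)
J(g, d) = 27 - 729*g (J(g, d) = 27 + 9*((g*9)*(-9)) = 27 + 9*((9*g)*(-9)) = 27 + 9*(-81*g) = 27 - 729*g)
(r(-567) + J(-348, 8))*(316293 + 471482) = ((-567)² + (27 - 729*(-348)))*(316293 + 471482) = (321489 + (27 + 253692))*787775 = (321489 + 253719)*787775 = 575208*787775 = 453134482200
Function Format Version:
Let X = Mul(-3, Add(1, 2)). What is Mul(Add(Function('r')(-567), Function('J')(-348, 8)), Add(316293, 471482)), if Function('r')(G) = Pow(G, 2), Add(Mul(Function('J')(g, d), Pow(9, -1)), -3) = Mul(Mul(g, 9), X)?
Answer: 453134482200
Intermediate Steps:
X = -9 (X = Mul(-3, 3) = -9)
Function('J')(g, d) = Add(27, Mul(-729, g)) (Function('J')(g, d) = Add(27, Mul(9, Mul(Mul(g, 9), -9))) = Add(27, Mul(9, Mul(Mul(9, g), -9))) = Add(27, Mul(9, Mul(-81, g))) = Add(27, Mul(-729, g)))
Mul(Add(Function('r')(-567), Function('J')(-348, 8)), Add(316293, 471482)) = Mul(Add(Pow(-567, 2), Add(27, Mul(-729, -348))), Add(316293, 471482)) = Mul(Add(321489, Add(27, 253692)), 787775) = Mul(Add(321489, 253719), 787775) = Mul(575208, 787775) = 453134482200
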